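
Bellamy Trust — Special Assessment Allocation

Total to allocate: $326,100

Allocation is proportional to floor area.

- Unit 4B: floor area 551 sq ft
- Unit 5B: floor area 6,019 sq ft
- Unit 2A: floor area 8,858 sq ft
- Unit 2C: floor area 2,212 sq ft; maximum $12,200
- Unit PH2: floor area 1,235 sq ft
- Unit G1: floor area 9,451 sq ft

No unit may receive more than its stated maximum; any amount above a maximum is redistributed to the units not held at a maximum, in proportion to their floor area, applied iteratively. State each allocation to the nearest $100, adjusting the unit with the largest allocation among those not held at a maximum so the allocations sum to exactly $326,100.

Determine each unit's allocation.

Unit 4B: $6,600 | Unit 5B: $72,400 | Unit 2A: $106,500 | Unit 2C: $12,200 | Unit PH2: $14,800 | Unit G1: $113,600

Sum of floor area: 28,326.
Pro-rata shares before constraints: Unit 4B 6,343.33; Unit 5B 69,293.08; Unit 2A 101,976.76; Unit 2C 25,465.41; Unit PH2 14,217.80; Unit G1 108,803.61.
Capped: Unit 2C ($12,200); balance $313,900 reallocated over remaining floor area 26,114.
Remaining shares: Unit 4B 6,623.23 → $6,600; Unit 5B 72,350.62 → $72,400; Unit 2A 106,476.46 → $106,500; Unit PH2 14,845.16 → $14,800; Unit G1 113,604.54 → $113,600.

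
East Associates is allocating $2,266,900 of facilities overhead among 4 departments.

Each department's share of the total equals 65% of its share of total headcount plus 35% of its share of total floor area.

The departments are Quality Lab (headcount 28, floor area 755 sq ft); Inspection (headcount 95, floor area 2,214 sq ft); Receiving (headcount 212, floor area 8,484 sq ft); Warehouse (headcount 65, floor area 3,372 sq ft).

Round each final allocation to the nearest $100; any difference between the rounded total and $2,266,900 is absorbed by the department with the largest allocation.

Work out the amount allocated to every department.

Quality Lab: $143,600 | Inspection: $468,400 | Receiving: $1,235,000 | Warehouse: $419,900

Headcount total 400; floor area total 14,825.
Composite weights (65% headcount + 35% floor area): Quality Lab 0.0633; Inspection 0.2066; Receiving 0.5448; Warehouse 0.1852.
Unrounded shares: Quality Lab 143,550.58; Inspection 468,443.13; Receiving 1,234,999.86; Warehouse 419,906.43.
Rounded to nearest $100: Quality Lab $143,600; Inspection $468,400; Receiving $1,235,000; Warehouse $419,900. Sum = $2,266,900.
Rounded total matches; no reconciliation needed.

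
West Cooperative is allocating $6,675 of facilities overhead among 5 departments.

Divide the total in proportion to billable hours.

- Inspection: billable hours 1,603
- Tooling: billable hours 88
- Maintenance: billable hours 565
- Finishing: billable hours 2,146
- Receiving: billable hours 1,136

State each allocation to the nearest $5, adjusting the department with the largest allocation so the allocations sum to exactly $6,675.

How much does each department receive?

Total billable hours = 5,538.
Proportional shares: Inspection 1,603/5,538 × $6,675 = 1,932.11; Tooling 88/5,538 × $6,675 = 106.07; Maintenance 565/5,538 × $6,675 = 681.00; Finishing 2,146/5,538 × $6,675 = 2,586.59; Receiving 1,136/5,538 × $6,675 = 1,369.23.
Rounded to nearest $5: Inspection $1,930; Tooling $105; Maintenance $680; Finishing $2,585; Receiving $1,370. Sum = $6,670.
Difference $6,675 − $6,670 = +$5 applied to largest allocation (Finishing): Finishing becomes $2,590.

Inspection: $1,930 · Tooling: $105 · Maintenance: $680 · Finishing: $2,590 · Receiving: $1,370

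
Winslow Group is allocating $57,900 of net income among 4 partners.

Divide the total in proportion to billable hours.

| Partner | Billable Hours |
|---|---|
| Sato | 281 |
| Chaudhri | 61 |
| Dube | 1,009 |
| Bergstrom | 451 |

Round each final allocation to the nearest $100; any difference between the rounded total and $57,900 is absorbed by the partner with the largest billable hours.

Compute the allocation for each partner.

Sato: $9,000 · Chaudhri: $2,000 · Dube: $32,400 · Bergstrom: $14,500

Total billable hours = 281 + 61 + 1,009 + 451 = 1,802.
Raw shares: Sato 9,028.80; Chaudhri 1,959.99; Dube 32,420.14; Bergstrom 14,491.07.
At nearest $100: Sato $9,000; Chaudhri $2,000; Dube $32,400; Bergstrom $14,500. Sum = $57,900.
Sum already equals the total — no adjustment.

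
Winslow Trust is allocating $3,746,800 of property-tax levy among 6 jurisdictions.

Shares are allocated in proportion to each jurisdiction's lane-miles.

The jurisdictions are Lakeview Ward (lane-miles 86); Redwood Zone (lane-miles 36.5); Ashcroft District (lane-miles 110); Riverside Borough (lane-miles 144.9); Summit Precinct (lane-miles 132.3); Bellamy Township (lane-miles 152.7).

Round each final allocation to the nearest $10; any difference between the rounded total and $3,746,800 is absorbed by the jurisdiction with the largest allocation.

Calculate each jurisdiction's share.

Lakeview Ward: $486,450 | Redwood Zone: $206,460 | Ashcroft District: $622,200 | Riverside Borough: $819,610 | Summit Precinct: $748,340 | Bellamy Township: $863,740

Lane-miles total: 662.4.
Proportional shares: Lakeview Ward 86/662.4 × $3,746,800 = 486,450.48; Redwood Zone 36.5/662.4 × $3,746,800 = 206,458.64; Ashcroft District 110/662.4 × $3,746,800 = 622,204.11; Riverside Borough 144.9/662.4 × $3,746,800 = 819,612.50; Summit Precinct 132.3/662.4 × $3,746,800 = 748,341.85; Bellamy Township 152.7/662.4 × $3,746,800 = 863,732.43.
After rounding ($10): Lakeview Ward $486,450; Redwood Zone $206,460; Ashcroft District $622,200; Riverside Borough $819,610; Summit Precinct $748,340; Bellamy Township $863,730. Sum = $3,746,790.
Difference $3,746,800 − $3,746,790 = +$10 applied to largest allocation (Bellamy Township): Bellamy Township becomes $863,740.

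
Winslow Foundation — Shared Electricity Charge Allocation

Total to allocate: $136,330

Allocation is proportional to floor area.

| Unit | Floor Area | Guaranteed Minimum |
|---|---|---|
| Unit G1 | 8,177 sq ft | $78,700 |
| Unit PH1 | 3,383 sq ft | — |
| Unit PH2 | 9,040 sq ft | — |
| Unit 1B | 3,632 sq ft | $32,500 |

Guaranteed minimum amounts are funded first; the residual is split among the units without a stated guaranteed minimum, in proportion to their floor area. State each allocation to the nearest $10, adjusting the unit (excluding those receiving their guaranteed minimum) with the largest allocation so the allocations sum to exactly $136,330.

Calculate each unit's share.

Unit G1: $78,700 | Unit PH1: $6,840 | Unit PH2: $18,290 | Unit 1B: $32,500

Guaranteed amounts: Unit G1 $78,700; Unit 1B $32,500. Residual $25,130.
Residual split over remaining floor area 12,423: Unit PH1 6,843.34 → $6,840; Unit PH2 18,286.66 → $18,290.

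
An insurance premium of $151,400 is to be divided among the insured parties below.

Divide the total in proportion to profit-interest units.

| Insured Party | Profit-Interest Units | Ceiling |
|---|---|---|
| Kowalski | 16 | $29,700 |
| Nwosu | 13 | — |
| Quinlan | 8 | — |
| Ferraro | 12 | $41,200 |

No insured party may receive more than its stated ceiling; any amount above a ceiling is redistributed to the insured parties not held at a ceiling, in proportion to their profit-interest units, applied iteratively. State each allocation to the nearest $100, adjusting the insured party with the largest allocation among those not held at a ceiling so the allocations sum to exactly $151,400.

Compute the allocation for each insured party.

Kowalski: $29,700 · Nwosu: $49,800 · Quinlan: $30,700 · Ferraro: $41,200

Sum of profit-interest units: 49.
Pro-rata shares before constraints: Kowalski 49,436.73; Nwosu 40,167.35; Quinlan 24,718.37; Ferraro 37,077.55.
Cap binds for Kowalski ($29,700); balance $121,700 reallocated over remaining profit-interest units 33.
Cap binds for Ferraro ($41,200); balance $80,500 reallocated over remaining profit-interest units 21.
Shares after redistribution: Nwosu 49,833.33 → $49,800; Quinlan 30,666.67 → $30,700.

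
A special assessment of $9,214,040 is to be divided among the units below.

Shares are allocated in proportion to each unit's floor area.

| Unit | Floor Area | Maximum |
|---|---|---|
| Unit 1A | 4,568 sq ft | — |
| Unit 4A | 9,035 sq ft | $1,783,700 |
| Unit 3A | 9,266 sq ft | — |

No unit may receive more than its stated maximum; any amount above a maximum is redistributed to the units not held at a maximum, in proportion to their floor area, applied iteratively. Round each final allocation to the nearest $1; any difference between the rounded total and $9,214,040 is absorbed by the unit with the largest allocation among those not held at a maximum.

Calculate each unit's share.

Combined floor area = 22,869.
Proportional shares (ignoring caps): Unit 1A 1,840,471.15; Unit 4A 3,640,248.87; Unit 3A 3,733,319.98.
Cap binds for Unit 4A ($1,783,700); balance $7,430,340 reallocated over remaining floor area 13,834.
Shares after redistribution: Unit 1A 2,453,505.36 → $2,453,505; Unit 3A 4,976,834.64 → $4,976,835.

Unit 1A: $2,453,505 · Unit 4A: $1,783,700 · Unit 3A: $4,976,835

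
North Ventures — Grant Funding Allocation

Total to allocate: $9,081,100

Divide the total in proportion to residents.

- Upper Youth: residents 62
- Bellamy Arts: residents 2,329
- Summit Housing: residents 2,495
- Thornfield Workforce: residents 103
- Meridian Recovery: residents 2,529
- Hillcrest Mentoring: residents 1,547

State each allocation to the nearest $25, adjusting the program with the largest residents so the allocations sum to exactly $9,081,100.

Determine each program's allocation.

Upper Youth: $62,100 · Bellamy Arts: $2,333,125 · Summit Housing: $2,499,425 · Thornfield Workforce: $103,175 · Meridian Recovery: $2,533,525 · Hillcrest Mentoring: $1,549,750

Residents total: 9,065.
Raw shares: Upper Youth 62/9,065 × $9,081,100 = 62,110.12; Bellamy Arts 2,329/9,065 × $9,081,100 = 2,333,136.45; Summit Housing 2,495/9,065 × $9,081,100 = 2,499,431.27; Thornfield Workforce 103/9,065 × $9,081,100 = 103,182.93; Meridian Recovery 2,529/9,065 × $9,081,100 = 2,533,491.66; Hillcrest Mentoring 1,547/9,065 × $9,081,100 = 1,549,747.57.
Rounded to nearest $25: Upper Youth $62,100; Bellamy Arts $2,333,125; Summit Housing $2,499,425; Thornfield Workforce $103,175; Meridian Recovery $2,533,500; Hillcrest Mentoring $1,549,750. Sum = $9,081,075.
Difference $9,081,100 − $9,081,075 = +$25 applied to largest residents (Meridian Recovery): Meridian Recovery becomes $2,533,525.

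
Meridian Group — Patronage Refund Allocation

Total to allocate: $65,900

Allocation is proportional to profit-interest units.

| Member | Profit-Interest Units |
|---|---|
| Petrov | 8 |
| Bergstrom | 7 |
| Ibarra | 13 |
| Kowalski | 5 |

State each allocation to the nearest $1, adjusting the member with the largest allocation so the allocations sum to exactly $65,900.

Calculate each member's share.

Petrov: $15,976; Bergstrom: $13,979; Ibarra: $25,960; Kowalski: $9,985

Combined profit-interest units = 33.
Raw shares: Petrov 8/33 × $65,900 = 15,975.76; Bergstrom 7/33 × $65,900 = 13,978.79; Ibarra 13/33 × $65,900 = 25,960.61; Kowalski 5/33 × $65,900 = 9,984.85.
Rounded to nearest $1: Petrov $15,976; Bergstrom $13,979; Ibarra $25,961; Kowalski $9,985. Sum = $65,901.
Difference $65,900 − $65,901 = −$1 applied to largest allocation (Ibarra): Ibarra becomes $25,960.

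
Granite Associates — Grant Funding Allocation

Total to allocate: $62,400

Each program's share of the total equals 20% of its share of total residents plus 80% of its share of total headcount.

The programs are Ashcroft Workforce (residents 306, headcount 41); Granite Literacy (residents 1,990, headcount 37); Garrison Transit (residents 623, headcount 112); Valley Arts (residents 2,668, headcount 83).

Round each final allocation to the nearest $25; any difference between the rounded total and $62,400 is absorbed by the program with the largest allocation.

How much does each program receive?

Residents total 5,587; headcount total 273.
Combined weights (20% residents + 80% headcount): Ashcroft Workforce 0.1311; Granite Literacy 0.1797; Garrison Transit 0.3505; Valley Arts 0.3387.
Proportional shares: Ashcroft Workforce 8,180.67; Granite Literacy 11,210.89; Garrison Transit 21,871.63; Valley Arts 21,136.81.
After rounding ($25): Ashcroft Workforce $8,175; Granite Literacy $11,200; Garrison Transit $21,875; Valley Arts $21,125. Sum = $62,375.
Difference $62,400 − $62,375 = +$25 applied to largest allocation (Garrison Transit): Garrison Transit becomes $21,900.

Ashcroft Workforce: $8,175 | Granite Literacy: $11,200 | Garrison Transit: $21,900 | Valley Arts: $21,125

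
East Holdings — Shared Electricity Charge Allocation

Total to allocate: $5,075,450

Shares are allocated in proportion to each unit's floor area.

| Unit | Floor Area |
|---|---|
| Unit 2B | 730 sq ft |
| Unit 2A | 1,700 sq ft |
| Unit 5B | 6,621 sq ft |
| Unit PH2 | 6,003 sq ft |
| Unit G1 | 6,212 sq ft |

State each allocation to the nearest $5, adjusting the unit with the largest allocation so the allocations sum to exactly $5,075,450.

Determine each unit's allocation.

Unit 2B: $174,225 | Unit 2A: $405,730 | Unit 5B: $1,580,205 | Unit PH2: $1,432,705 | Unit G1: $1,482,585

Total floor area = 21,266.
Pro-rata amounts: Unit 2B 730/21,266 × $5,075,450 = 174,225.45; Unit 2A 1,700/21,266 × $5,075,450 = 405,730.51; Unit 5B 6,621/21,266 × $5,075,450 = 1,580,201.00; Unit PH2 6,003/21,266 × $5,075,450 = 1,432,706.03; Unit G1 6,212/21,266 × $5,075,450 = 1,482,587.01.
Rounded to nearest $5: Unit 2B $174,225; Unit 2A $405,730; Unit 5B $1,580,200; Unit PH2 $1,432,705; Unit G1 $1,482,585. Sum = $5,075,445.
Difference $5,075,450 − $5,075,445 = +$5 applied to largest allocation (Unit 5B): Unit 5B becomes $1,580,205.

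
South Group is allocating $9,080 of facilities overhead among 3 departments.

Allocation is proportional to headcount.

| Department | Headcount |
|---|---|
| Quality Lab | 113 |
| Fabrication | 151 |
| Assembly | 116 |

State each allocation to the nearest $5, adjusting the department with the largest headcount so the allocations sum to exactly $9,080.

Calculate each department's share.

Sum of headcount: 113 + 151 + 116 = 380.
Unrounded shares: Quality Lab 2,700.11; Fabrication 3,608.11; Assembly 2,771.79.
At nearest $5: Quality Lab $2,700; Fabrication $3,610; Assembly $2,770. Sum = $9,080.
Sum already equals the total — no adjustment.

Quality Lab: $2,700; Fabrication: $3,610; Assembly: $2,770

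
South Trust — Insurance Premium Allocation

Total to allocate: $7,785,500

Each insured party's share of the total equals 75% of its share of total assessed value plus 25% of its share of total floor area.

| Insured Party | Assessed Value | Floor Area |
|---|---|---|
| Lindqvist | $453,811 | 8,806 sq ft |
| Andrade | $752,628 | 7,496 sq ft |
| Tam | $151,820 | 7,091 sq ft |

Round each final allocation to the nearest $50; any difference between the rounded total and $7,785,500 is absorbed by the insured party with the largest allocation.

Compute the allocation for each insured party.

Lindqvist: $2,683,600 · Andrade: $3,859,250 · Tam: $1,242,650

Assessed value total 1,358,259; floor area total 23,393.
Composite weights (75% assessed value + 25% floor area): Lindqvist 0.3447; Andrade 0.4957; Tam 0.1596.
Raw shares: Lindqvist 2,683,611.65; Andrade 3,859,222.91; Tam 1,242,665.44.
Rounded to nearest $50: Lindqvist $2,683,600; Andrade $3,859,200; Tam $1,242,650. Sum = $7,785,450.
Difference $7,785,500 − $7,785,450 = +$50 applied to largest allocation (Andrade): Andrade becomes $3,859,250.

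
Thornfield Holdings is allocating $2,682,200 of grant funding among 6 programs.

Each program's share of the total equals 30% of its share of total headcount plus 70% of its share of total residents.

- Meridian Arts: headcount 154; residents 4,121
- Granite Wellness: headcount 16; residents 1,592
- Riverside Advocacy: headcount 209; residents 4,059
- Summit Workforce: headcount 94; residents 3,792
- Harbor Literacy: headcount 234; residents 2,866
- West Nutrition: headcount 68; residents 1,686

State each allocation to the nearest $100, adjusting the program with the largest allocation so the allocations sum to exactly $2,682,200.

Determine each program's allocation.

Headcount total 775; residents total 18,116.
Blended shares (30% headcount + 70% residents): Meridian Arts 0.2188; Granite Wellness 0.0677; Riverside Advocacy 0.2377; Summit Workforce 0.1829; Harbor Literacy 0.2013; West Nutrition 0.0915.
Raw shares: Meridian Arts 586,993.66; Granite Wellness 181,607.02; Riverside Advocacy 637,672.89; Summit Workforce 490,599.88; Harbor Literacy 539,987.29; West Nutrition 245,339.26.
After rounding ($100): Meridian Arts $587,000; Granite Wellness $181,600; Riverside Advocacy $637,700; Summit Workforce $490,600; Harbor Literacy $540,000; West Nutrition $245,300. Sum = $2,682,200.
Sum already equals the total — no adjustment.

Meridian Arts: $587,000; Granite Wellness: $181,600; Riverside Advocacy: $637,700; Summit Workforce: $490,600; Harbor Literacy: $540,000; West Nutrition: $245,300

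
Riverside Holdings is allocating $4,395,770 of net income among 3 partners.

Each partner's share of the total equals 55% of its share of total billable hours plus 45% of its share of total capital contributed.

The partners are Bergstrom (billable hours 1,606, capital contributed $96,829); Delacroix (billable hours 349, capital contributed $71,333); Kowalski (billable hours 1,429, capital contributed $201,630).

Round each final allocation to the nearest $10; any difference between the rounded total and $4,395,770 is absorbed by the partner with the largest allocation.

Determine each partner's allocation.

Billable hours total 3,384; capital contributed total 369,792.
Blended shares (55% billable hours + 45% capital contributed): Bergstrom 0.3789; Delacroix 0.1435; Kowalski 0.4776.
Proportional shares: Bergstrom 1,665,353.72; Delacroix 630,915.91; Kowalski 2,099,500.36.
Rounded to nearest $10: Bergstrom $1,665,350; Delacroix $630,920; Kowalski $2,099,500. Sum = $4,395,770.
Rounded total matches; no reconciliation needed.

Bergstrom: $1,665,350 | Delacroix: $630,920 | Kowalski: $2,099,500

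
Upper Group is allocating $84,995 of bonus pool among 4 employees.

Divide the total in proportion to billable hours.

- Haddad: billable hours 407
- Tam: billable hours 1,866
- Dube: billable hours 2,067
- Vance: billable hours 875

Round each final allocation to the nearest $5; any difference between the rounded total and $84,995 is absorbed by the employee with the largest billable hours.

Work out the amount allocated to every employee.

Haddad: $6,635 | Tam: $30,410 | Dube: $33,690 | Vance: $14,260

Combined billable hours = 407 + 1,866 + 2,067 + 875 = 5,215.
Proportional shares: Haddad 6,633.36; Tam 30,412.40; Dube 33,688.33; Vance 14,260.91.
Rounded to nearest $5: Haddad $6,635; Tam $30,410; Dube $33,690; Vance $14,260. Sum = $84,995.
No rounding difference to absorb.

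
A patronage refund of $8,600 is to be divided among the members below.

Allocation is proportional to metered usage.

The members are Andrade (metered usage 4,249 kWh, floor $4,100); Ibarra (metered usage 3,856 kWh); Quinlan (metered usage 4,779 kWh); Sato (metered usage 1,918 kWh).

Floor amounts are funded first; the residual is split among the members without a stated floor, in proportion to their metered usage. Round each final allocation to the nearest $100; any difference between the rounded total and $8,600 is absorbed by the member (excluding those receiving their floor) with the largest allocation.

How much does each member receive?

Andrade: $4,100 | Ibarra: $1,600 | Quinlan: $2,100 | Sato: $800

Fund the minimums — Andrade $4,100. Remaining pool $4,500.
Remaining pool split over remaining metered usage 10,553: Ibarra 1,644.27 → $1,600; Quinlan 2,037.86 → $2,000; Sato 817.87 → $800.
Rounding difference +$100 applied to Quinlan → $2,100.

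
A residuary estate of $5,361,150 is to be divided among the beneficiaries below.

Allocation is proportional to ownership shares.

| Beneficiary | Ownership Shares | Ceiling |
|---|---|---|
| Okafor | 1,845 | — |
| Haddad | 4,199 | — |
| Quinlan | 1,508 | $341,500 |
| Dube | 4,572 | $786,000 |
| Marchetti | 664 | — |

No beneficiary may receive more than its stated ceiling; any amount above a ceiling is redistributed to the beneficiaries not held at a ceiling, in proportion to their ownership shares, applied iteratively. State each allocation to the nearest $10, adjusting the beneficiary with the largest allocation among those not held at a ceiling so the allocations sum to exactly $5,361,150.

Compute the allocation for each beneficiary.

Sum of ownership shares: 12,788.
Unconstrained shares: Okafor 773,484.65; Haddad 1,760,358.84; Quinlan 632,203.17; Dube 1,916,732.70; Marchetti 278,370.63.
Cap binds for Quinlan ($341,500), Dube ($786,000); balance $4,233,650 reallocated over remaining ownership shares 6,708.
Shares after redistribution: Okafor 1,164,443.09 → $1,164,440; Haddad 2,650,133.62 → $2,650,130; Marchetti 419,073.29 → $419,070.
Rounding difference +$10 applied to Haddad → $2,650,140.

Okafor: $1,164,440; Haddad: $2,650,140; Quinlan: $341,500; Dube: $786,000; Marchetti: $419,070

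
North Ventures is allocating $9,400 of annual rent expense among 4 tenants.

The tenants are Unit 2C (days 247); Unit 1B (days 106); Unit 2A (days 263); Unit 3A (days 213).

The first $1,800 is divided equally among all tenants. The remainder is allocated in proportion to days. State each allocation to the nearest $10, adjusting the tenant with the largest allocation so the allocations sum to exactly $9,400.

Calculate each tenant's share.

$1,800 shared equally gives $450 per tenant.
Remainder $7,600 by days (total 829): Unit 2C 2,264.41 → $2,260; Unit 1B 971.77 → $970; Unit 2A 2,411.10 → $2,410; Unit 3A 1,952.71 → $1,950.
Rounding difference +$10 on remainder applied to Unit 2A.
Totals: Unit 2C $450 + $2,260 = $2,710; Unit 1B $450 + $970 = $1,420; Unit 2A $450 + $2,420 = $2,870; Unit 3A $450 + $1,950 = $2,400.

Unit 2C: $2,710 | Unit 1B: $1,420 | Unit 2A: $2,870 | Unit 3A: $2,400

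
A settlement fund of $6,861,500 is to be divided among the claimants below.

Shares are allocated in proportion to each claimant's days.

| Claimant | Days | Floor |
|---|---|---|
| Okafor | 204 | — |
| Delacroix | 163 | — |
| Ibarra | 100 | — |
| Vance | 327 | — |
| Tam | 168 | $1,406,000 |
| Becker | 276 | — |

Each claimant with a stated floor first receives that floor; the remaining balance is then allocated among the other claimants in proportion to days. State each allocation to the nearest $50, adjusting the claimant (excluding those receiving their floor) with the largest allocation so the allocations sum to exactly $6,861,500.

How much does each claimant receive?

Okafor: $1,040,100 | Delacroix: $831,050 | Ibarra: $509,850 | Vance: $1,667,300 | Tam: $1,406,000 | Becker: $1,407,200

Minimums first: Tam $1,406,000. Balance $5,455,500.
Balance split over remaining days 1,070: Okafor 1,040,114.02 → $1,040,100; Delacroix 831,071.50 → $831,050; Ibarra 509,859.81 → $509,850; Vance 1,667,241.59 → $1,667,250; Becker 1,407,213.08 → $1,407,200.
Rounding difference +$50 applied to Vance → $1,667,300.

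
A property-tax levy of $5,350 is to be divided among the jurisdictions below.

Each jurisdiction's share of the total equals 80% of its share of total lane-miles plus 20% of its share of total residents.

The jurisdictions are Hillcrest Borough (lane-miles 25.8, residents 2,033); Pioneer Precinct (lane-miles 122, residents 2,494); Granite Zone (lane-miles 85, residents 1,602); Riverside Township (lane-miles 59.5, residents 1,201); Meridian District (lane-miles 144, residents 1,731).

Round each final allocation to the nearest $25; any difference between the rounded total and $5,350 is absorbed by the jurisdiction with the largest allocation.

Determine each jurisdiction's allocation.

Totals — lane-miles 436.3, residents 9,061.
Blended shares (80% lane-miles + 20% residents): Hillcrest Borough 0.0922; Pioneer Precinct 0.2787; Granite Zone 0.1912; Riverside Township 0.1356; Meridian District 0.3022.
Raw shares: Hillcrest Borough 493.17; Pioneer Precinct 1,491.30; Granite Zone 1,023.01; Riverside Township 725.51; Meridian District 1,617.02.
At nearest $25: Hillcrest Borough $500; Pioneer Precinct $1,500; Granite Zone $1,025; Riverside Township $725; Meridian District $1,625. Sum = $5,375.
Difference $5,350 − $5,375 = −$25 applied to largest allocation (Meridian District): Meridian District becomes $1,600.

Hillcrest Borough: $500 | Pioneer Precinct: $1,500 | Granite Zone: $1,025 | Riverside Township: $725 | Meridian District: $1,600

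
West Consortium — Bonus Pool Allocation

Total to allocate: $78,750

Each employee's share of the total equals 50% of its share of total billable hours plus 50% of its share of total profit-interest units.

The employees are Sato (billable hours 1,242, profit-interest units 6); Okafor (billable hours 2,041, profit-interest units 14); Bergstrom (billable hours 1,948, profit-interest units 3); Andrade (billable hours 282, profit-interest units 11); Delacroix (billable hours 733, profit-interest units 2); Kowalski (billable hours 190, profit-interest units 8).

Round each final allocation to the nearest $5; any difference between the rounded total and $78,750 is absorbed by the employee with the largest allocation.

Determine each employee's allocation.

Billable hours total 6,436; profit-interest units total 44.
Composite weights (50% billable hours + 50% profit-interest units): Sato 0.1647; Okafor 0.3177; Bergstrom 0.1854; Andrade 0.1469; Delacroix 0.0797; Kowalski 0.1057.
Raw shares: Sato 12,967.79; Okafor 25,015.11; Bergstrom 14,602.39; Andrade 11,569.01; Delacroix 6,274.22; Kowalski 8,321.50.
After rounding ($5): Sato $12,970; Okafor $25,015; Bergstrom $14,600; Andrade $11,570; Delacroix $6,275; Kowalski $8,320. Sum = $78,750.
Sum already equals the total — no adjustment.

Sato: $12,970 | Okafor: $25,015 | Bergstrom: $14,600 | Andrade: $11,570 | Delacroix: $6,275 | Kowalski: $8,320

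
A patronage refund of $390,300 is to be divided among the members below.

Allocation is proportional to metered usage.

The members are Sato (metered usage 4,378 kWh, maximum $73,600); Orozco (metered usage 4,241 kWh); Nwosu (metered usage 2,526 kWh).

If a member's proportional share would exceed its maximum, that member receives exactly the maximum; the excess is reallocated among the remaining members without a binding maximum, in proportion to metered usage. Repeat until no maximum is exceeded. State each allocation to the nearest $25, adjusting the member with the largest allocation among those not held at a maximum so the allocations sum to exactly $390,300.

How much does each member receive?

Total metered usage = 11,145.
Unconstrained shares: Sato 153,318.38; Orozco 148,520.62; Nwosu 88,461.00.
Cap binds for Sato ($73,600); balance $316,700 reallocated over remaining metered usage 6,767.
Shares after redistribution: Orozco 198,481.56 → $198,475; Nwosu 118,218.44 → $118,225.

Sato: $73,600; Orozco: $198,475; Nwosu: $118,225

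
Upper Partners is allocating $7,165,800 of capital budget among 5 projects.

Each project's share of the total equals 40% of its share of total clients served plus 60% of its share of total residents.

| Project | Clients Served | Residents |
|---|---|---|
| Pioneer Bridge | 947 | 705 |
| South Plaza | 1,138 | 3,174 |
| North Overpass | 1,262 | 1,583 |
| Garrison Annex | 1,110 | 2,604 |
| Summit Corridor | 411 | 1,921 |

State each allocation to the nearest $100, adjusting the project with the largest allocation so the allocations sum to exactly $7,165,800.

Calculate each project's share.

Pioneer Bridge: $861,100 | South Plaza: $2,036,500 | North Overpass: $1,424,600 | Garrison Annex: $1,774,600 | Summit Corridor: $1,069,000

Clients served total 4,868; residents total 9,987.
Blended shares (40% clients served + 60% residents): Pioneer Bridge 0.1202; South Plaza 0.2842; North Overpass 0.1988; Garrison Annex 0.2477; Summit Corridor 0.1492.
Proportional shares: Pioneer Bridge 861,109.59; South Plaza 2,036,495.44; North Overpass 1,424,570.01; Garrison Annex 1,774,619.43; Summit Corridor 1,069,005.53.
At nearest $100: Pioneer Bridge $861,100; South Plaza $2,036,500; North Overpass $1,424,600; Garrison Annex $1,774,600; Summit Corridor $1,069,000. Sum = $7,165,800.
No rounding difference to absorb.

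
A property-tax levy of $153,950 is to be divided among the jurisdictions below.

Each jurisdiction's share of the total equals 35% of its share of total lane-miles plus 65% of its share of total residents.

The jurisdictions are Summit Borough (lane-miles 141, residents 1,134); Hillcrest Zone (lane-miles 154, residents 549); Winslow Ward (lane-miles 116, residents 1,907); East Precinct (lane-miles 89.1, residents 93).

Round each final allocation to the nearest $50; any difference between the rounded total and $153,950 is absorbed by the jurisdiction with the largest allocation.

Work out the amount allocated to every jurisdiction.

Summit Borough: $46,000 · Hillcrest Zone: $31,500 · Winslow Ward: $64,300 · East Precinct: $12,150

Lane-miles total 500.1; residents total 3,683.
Blended shares (35% lane-miles + 65% residents): Summit Borough 0.2988; Hillcrest Zone 0.2047; Winslow Ward 0.4177; East Precinct 0.0788.
Proportional shares: Summit Borough 46,002.73; Hillcrest Zone 31,508.88; Winslow Ward 64,311.63; East Precinct 12,126.76.
Rounded to nearest $50: Summit Borough $46,000; Hillcrest Zone $31,500; Winslow Ward $64,300; East Precinct $12,150. Sum = $153,950.
Sum already equals the total — no adjustment.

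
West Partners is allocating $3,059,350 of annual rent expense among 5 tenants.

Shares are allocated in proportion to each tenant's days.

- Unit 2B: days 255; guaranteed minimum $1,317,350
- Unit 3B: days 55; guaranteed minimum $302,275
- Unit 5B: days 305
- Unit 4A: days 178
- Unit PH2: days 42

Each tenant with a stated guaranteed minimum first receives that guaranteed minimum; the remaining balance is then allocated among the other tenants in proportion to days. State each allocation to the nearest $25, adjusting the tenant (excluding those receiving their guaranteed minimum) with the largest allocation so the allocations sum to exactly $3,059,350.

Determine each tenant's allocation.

Minimums first: Unit 2B $1,317,350; Unit 3B $302,275. Remaining pool $1,439,725.
Remaining pool split over remaining days 525: Unit 5B 836,411.67 → $836,400; Unit 4A 488,135.33 → $488,125; Unit PH2 115,178.00 → $115,175.
Rounding difference +$25 applied to Unit 5B → $836,425.

Unit 2B: $1,317,350 · Unit 3B: $302,275 · Unit 5B: $836,425 · Unit 4A: $488,125 · Unit PH2: $115,175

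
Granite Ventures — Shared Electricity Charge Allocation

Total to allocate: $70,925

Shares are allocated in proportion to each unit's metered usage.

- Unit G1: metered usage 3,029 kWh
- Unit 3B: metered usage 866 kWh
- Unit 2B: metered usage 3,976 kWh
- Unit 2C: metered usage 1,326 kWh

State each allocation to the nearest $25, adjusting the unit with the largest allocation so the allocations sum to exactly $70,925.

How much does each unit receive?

Unit G1: $23,350 | Unit 3B: $6,675 | Unit 2B: $30,675 | Unit 2C: $10,225

Sum of metered usage: 9,197.
Unrounded shares: Unit G1 3,029/9,197 × $70,925 = 23,358.90; Unit 3B 866/9,197 × $70,925 = 6,678.38; Unit 2B 3,976/9,197 × $70,925 = 30,661.93; Unit 2C 1,326/9,197 × $70,925 = 10,225.79.
Rounded to nearest $25: Unit G1 $23,350; Unit 3B $6,675; Unit 2B $30,650; Unit 2C $10,225. Sum = $70,900.
Difference $70,925 − $70,900 = +$25 applied to largest allocation (Unit 2B): Unit 2B becomes $30,675.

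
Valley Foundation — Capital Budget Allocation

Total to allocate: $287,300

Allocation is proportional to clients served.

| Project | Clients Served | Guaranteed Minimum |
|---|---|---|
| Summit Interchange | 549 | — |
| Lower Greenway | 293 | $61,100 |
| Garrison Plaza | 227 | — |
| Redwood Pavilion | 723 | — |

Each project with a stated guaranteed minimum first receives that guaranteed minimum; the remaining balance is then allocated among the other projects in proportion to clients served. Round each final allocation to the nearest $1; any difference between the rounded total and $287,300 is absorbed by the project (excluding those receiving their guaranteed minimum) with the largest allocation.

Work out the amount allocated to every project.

Fund the minimums — Lower Greenway $61,100. Balance $226,200.
Balance split over remaining clients served 1,499: Summit Interchange 82,844.43 → $82,844; Garrison Plaza 34,254.44 → $34,254; Redwood Pavilion 109,101.13 → $109,101.
Rounding difference +$1 applied to Redwood Pavilion → $109,102.

Summit Interchange: $82,844 | Lower Greenway: $61,100 | Garrison Plaza: $34,254 | Redwood Pavilion: $109,102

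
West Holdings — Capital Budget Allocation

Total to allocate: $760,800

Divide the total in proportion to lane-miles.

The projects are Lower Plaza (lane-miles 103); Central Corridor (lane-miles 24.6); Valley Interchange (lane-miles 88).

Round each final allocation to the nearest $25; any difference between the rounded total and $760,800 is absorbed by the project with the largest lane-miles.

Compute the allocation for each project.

Total lane-miles = 215.6.
Unrounded shares: Lower Plaza 103/215.6 × $760,800 = 363,461.97; Central Corridor 24.6/215.6 × $760,800 = 86,807.42; Valley Interchange 88/215.6 × $760,800 = 310,530.61.
After rounding ($25): Lower Plaza $363,450; Central Corridor $86,800; Valley Interchange $310,525. Sum = $760,775.
Difference $760,800 − $760,775 = +$25 applied to largest lane-miles (Lower Plaza): Lower Plaza becomes $363,475.

Lower Plaza: $363,475 | Central Corridor: $86,800 | Valley Interchange: $310,525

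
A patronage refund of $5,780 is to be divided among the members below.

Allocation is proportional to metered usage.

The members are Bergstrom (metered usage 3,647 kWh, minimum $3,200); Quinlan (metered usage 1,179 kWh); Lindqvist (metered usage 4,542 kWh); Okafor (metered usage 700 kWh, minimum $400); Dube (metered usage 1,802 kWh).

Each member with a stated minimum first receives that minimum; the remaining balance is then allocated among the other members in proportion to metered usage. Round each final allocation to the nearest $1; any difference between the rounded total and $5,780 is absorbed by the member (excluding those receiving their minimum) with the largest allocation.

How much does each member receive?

Bergstrom: $3,200 · Quinlan: $342 · Lindqvist: $1,316 · Okafor: $400 · Dube: $522

Minimums first: Bergstrom $3,200; Okafor $400. Remaining pool $2,180.
Remaining pool split over remaining metered usage 7,523: Quinlan 341.65 → $342; Lindqvist 1,316.17 → $1,316; Dube 522.18 → $522.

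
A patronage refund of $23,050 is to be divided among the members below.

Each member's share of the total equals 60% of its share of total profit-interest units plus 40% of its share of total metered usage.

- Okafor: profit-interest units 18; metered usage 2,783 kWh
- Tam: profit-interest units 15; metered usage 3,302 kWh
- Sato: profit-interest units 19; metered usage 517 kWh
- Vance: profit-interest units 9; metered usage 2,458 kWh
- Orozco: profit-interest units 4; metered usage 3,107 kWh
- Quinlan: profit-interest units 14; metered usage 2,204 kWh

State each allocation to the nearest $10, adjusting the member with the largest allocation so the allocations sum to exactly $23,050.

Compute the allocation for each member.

Totals — profit-interest units 79, metered usage 14,371.
Composite weights (60% profit-interest units + 40% metered usage): Okafor 0.2142; Tam 0.2058; Sato 0.1587; Vance 0.1368; Orozco 0.1169; Quinlan 0.1677.
Proportional shares: Okafor 4,936.63; Tam 4,744.41; Sato 3,657.89; Vance 3,152.55; Orozco 2,693.61; Quinlan 3,864.91.
At nearest $10: Okafor $4,940; Tam $4,740; Sato $3,660; Vance $3,150; Orozco $2,690; Quinlan $3,860. Sum = $23,040.
Difference $23,050 − $23,040 = +$10 applied to largest allocation (Okafor): Okafor becomes $4,950.

Okafor: $4,950 · Tam: $4,740 · Sato: $3,660 · Vance: $3,150 · Orozco: $2,690 · Quinlan: $3,860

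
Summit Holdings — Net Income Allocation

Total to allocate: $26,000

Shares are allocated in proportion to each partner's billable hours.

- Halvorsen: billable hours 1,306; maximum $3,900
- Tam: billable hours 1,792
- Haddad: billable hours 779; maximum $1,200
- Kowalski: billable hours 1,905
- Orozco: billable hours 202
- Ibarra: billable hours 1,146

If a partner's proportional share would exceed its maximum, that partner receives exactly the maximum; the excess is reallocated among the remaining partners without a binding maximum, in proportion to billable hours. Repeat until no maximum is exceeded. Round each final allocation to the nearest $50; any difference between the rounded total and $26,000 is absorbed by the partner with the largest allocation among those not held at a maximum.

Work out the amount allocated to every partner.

Billable hours total: 7,130.
Unconstrained shares: Halvorsen 4,762.41; Tam 6,534.64; Haddad 2,840.67; Kowalski 6,946.70; Orozco 736.61; Ibarra 4,178.96.
Cap binds for Halvorsen ($3,900), Haddad ($1,200); balance $20,900 reallocated over remaining billable hours 5,045.
Shares after redistribution: Tam 7,423.75 → $7,400; Kowalski 7,891.87 → $7,900; Orozco 836.83 → $850; Ibarra 4,747.55 → $4,750.

Halvorsen: $3,900 · Tam: $7,400 · Haddad: $1,200 · Kowalski: $7,900 · Orozco: $850 · Ibarra: $4,750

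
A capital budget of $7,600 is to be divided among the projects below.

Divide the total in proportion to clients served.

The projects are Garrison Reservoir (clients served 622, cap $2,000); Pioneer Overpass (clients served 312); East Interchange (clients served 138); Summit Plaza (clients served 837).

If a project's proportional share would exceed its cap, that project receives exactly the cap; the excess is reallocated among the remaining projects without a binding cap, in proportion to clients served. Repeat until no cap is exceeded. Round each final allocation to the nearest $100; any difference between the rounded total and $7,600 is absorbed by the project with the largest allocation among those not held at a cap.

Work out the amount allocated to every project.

Garrison Reservoir: $2,000 | Pioneer Overpass: $1,400 | East Interchange: $600 | Summit Plaza: $3,600

Sum of clients served: 1,909.
Pro-rata shares before constraints: Garrison Reservoir 2,476.27; Pioneer Overpass 1,242.12; East Interchange 549.40; Summit Plaza 3,332.22.
Capped: Garrison Reservoir ($2,000); balance $5,600 reallocated over remaining clients served 1,287.
Remaining shares: Pioneer Overpass 1,357.58 → $1,400; East Interchange 600.47 → $600; Summit Plaza 3,641.96 → $3,600.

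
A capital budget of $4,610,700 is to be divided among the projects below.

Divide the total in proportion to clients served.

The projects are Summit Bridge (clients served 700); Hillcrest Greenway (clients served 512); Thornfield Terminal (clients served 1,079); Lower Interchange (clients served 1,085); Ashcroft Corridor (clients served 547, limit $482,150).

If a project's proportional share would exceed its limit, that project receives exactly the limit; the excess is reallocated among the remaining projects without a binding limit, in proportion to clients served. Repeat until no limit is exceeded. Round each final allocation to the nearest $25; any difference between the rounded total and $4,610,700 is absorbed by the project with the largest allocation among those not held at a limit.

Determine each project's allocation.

Combined clients served = 3,923.
Pro-rata shares before constraints: Summit Bridge 822,709.66; Hillcrest Greenway 601,753.35; Thornfield Terminal 1,268,148.18; Lower Interchange 1,275,199.97; Ashcroft Corridor 642,888.84.
Capped: Ashcroft Corridor ($482,150); balance $4,128,550 reallocated over remaining clients served 3,376.
Remaining shares: Summit Bridge 856,038.21 → $856,050; Hillcrest Greenway 626,130.81 → $626,125; Thornfield Terminal 1,319,521.76 → $1,319,525; Lower Interchange 1,326,859.23 → $1,326,850.

Summit Bridge: $856,050 · Hillcrest Greenway: $626,125 · Thornfield Terminal: $1,319,525 · Lower Interchange: $1,326,850 · Ashcroft Corridor: $482,150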